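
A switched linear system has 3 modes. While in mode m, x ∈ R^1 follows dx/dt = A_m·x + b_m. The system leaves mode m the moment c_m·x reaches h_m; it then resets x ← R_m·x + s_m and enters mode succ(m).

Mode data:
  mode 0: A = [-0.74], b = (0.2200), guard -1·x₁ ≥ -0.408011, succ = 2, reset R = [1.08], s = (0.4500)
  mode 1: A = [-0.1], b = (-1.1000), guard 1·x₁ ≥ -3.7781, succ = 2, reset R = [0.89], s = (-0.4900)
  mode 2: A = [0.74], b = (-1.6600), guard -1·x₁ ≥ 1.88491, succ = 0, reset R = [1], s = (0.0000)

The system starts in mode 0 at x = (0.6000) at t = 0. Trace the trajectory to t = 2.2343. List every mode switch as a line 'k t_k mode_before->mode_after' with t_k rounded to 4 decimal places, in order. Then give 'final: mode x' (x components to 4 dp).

Mode 0: guard c·x = -0.4080 hit at Δt = 1.3592 (t = 1.3592), x⁻ = (0.4080) → reset → x⁺ = (0.8907), jump to mode 2
Mode 2: flow for 0.8751 to horizon, guard not reached → x = (-0.3414)

1 1.3592 0->2
final: 2 -0.3414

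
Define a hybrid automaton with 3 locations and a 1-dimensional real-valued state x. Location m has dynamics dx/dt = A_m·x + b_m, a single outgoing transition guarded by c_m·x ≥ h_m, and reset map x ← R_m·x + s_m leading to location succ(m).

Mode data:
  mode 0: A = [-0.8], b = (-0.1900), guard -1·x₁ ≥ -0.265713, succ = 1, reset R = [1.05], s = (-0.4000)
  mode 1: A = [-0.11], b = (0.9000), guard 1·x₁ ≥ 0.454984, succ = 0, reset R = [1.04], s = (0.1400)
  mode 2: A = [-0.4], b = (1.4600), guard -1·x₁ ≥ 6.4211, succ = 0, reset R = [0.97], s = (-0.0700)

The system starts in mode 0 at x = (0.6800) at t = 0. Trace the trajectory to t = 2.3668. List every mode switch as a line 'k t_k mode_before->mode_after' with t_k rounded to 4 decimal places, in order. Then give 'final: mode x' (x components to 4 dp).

1 0.7508 0->1
2 1.4044 1->0
3 2.0607 0->1
final: 1 0.1539

Mode 0: guard c·x = -0.2657 hit at Δt = 0.7508 (t = 0.7508), x⁻ = (0.2657) → reset → x⁺ = (-0.1210), jump to mode 1
Mode 1: guard c·x = 0.4550 hit at Δt = 0.6536 (t = 1.4044), x⁻ = (0.4550) → reset → x⁺ = (0.6132), jump to mode 0
Mode 0: guard c·x = -0.2657 hit at Δt = 0.6563 (t = 2.0607), x⁻ = (0.2657) → reset → x⁺ = (-0.1210), jump to mode 1
Mode 1: flow for 0.3061 to horizon, guard not reached → x = (0.1539)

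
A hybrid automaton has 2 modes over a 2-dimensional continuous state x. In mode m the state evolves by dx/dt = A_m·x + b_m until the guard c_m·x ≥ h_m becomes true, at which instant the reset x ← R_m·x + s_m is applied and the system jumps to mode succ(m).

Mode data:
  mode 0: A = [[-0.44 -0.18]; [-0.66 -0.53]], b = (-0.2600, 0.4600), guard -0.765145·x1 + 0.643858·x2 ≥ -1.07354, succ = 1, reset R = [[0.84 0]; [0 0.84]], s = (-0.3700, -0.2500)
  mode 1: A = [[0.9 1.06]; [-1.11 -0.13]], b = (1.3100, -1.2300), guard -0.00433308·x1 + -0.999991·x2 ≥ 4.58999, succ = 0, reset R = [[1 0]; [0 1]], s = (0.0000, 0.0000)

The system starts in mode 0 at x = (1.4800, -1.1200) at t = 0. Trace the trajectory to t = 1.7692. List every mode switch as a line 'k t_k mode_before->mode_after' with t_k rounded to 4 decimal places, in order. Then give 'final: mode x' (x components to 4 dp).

Mode 0: guard c·x = -1.0735 hit at Δt = 1.3026 (t = 1.3026), x⁻ = (0.7486, -0.7778) → reset → x⁺ = (0.2588, -0.9033), jump to mode 1
Mode 1: flow for 0.4666 to horizon, guard not reached → x = (0.4050, -1.5858)

1 1.3026 0->1
final: 1 0.4050 -1.5858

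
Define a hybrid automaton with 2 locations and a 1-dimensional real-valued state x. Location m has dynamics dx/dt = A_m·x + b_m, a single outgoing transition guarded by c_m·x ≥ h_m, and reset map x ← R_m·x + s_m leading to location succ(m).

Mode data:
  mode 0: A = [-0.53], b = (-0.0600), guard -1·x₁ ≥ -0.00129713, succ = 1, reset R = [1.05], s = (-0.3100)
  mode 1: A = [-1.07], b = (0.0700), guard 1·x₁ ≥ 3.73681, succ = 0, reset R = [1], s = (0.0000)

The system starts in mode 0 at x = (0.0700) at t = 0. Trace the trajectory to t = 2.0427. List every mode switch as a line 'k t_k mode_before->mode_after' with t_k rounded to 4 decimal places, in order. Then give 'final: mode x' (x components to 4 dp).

1 0.8868 0->1
final: 1 -0.0432

Mode 0: guard c·x = -0.0013 hit at Δt = 0.8868 (t = 0.8868), x⁻ = (0.0013) → reset → x⁺ = (-0.3086), jump to mode 1
Mode 1: flow for 1.1559 to horizon, guard not reached → x = (-0.0432)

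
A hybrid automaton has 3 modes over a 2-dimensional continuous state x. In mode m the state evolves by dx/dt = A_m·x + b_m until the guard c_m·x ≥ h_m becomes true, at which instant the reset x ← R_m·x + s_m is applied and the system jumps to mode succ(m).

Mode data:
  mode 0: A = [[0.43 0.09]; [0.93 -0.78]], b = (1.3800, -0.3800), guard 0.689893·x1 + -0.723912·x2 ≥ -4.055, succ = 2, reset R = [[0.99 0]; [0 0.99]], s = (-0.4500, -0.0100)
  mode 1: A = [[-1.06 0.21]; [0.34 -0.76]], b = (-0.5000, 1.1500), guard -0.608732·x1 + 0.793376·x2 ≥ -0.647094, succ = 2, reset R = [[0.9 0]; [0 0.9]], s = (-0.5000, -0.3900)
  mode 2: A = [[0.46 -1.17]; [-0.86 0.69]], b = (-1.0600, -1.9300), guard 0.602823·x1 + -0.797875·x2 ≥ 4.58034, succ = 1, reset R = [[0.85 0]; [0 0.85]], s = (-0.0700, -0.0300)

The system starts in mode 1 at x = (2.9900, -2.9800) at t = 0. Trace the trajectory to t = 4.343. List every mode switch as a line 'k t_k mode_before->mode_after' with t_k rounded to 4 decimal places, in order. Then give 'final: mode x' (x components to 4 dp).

1 0.9545 1->2
2 1.8991 2->1
3 2.9002 1->2
4 3.8438 2->1
final: 1 0.2063 -2.2024

Mode 1: guard c·x = -0.6471 hit at Δt = 0.9545 (t = 0.9545), x⁻ = (0.6326, -0.3302) → reset → x⁺ = (0.0694, -0.6872), jump to mode 2
Mode 2: guard c·x = 4.5803 hit at Δt = 0.9446 (t = 1.8991), x⁻ = (1.7734, -4.4008) → reset → x⁺ = (1.4374, -3.7707), jump to mode 1
Mode 1: guard c·x = -0.6471 hit at Δt = 1.0011 (t = 2.9002), x⁻ = (-0.0500, -0.8540) → reset → x⁺ = (-0.5450, -1.1586), jump to mode 2
Mode 2: guard c·x = 4.5803 hit at Δt = 0.9435 (t = 3.8438), x⁻ = (1.3640, -4.7101) → reset → x⁺ = (1.0894, -4.0336), jump to mode 1
Mode 1: flow for 0.4992 to horizon, guard not reached → x = (0.2063, -2.2024)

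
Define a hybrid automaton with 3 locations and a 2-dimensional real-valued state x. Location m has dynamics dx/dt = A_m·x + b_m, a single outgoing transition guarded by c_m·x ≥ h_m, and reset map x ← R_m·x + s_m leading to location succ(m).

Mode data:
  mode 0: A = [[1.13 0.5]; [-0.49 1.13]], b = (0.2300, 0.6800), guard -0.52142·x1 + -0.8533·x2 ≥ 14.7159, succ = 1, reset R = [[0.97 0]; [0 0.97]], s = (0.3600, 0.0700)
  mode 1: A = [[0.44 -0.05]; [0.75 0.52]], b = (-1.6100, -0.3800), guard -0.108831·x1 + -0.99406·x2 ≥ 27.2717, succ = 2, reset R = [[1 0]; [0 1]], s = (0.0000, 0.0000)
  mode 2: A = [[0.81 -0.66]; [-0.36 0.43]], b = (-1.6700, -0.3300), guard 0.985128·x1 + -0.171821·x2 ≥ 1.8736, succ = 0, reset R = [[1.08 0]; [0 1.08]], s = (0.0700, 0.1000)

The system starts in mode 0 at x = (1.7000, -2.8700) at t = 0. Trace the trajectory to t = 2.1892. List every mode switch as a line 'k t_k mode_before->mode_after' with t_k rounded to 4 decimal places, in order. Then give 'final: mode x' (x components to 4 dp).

1 1.5148 0->1
final: 1 -2.6499 -23.5366

Mode 0: guard c·x = 14.7159 hit at Δt = 1.5148 (t = 1.5148), x⁻ = (-2.0053, -16.0205) → reset → x⁺ = (-1.5851, -15.4699), jump to mode 1
Mode 1: flow for 0.6744 to horizon, guard not reached → x = (-2.6499, -23.5366)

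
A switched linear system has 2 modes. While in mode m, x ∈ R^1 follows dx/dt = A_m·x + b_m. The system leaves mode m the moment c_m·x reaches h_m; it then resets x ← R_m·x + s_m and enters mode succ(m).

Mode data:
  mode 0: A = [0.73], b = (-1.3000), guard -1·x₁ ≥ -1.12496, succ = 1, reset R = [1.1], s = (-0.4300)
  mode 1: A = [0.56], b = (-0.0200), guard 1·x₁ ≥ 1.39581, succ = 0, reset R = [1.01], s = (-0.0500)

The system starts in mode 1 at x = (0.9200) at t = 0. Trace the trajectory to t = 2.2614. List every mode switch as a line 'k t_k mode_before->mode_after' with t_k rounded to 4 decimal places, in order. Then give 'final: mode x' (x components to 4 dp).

1 0.7688 1->0
2 1.3759 0->1
final: 1 1.3029

Mode 1: guard c·x = 1.3958 hit at Δt = 0.7688 (t = 0.7688), x⁻ = (1.3958) → reset → x⁺ = (1.3598), jump to mode 0
Mode 0: guard c·x = -1.1250 hit at Δt = 0.6071 (t = 1.3759), x⁻ = (1.1250) → reset → x⁺ = (0.8075), jump to mode 1
Mode 1: flow for 0.8855 to horizon, guard not reached → x = (1.3029)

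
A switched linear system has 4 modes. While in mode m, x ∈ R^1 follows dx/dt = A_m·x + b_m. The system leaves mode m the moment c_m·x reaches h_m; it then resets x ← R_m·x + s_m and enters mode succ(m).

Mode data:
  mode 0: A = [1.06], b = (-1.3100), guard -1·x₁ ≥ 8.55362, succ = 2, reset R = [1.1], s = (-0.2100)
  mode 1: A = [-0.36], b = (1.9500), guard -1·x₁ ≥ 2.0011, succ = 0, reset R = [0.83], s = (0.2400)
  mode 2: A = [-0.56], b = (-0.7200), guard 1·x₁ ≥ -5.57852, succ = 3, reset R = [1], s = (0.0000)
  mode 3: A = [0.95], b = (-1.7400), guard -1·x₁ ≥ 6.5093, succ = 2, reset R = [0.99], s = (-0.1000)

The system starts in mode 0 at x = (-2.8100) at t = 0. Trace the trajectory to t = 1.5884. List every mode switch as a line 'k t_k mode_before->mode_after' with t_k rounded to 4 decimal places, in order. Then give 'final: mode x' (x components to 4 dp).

Mode 0: guard c·x = 8.5536 hit at Δt = 0.8336 (t = 0.8336), x⁻ = (-8.5536) → reset → x⁺ = (-9.6190), jump to mode 2
Mode 2: flow for 0.7548 to horizon, guard not reached → x = (-6.7464)

1 0.8336 0->2
final: 2 -6.7464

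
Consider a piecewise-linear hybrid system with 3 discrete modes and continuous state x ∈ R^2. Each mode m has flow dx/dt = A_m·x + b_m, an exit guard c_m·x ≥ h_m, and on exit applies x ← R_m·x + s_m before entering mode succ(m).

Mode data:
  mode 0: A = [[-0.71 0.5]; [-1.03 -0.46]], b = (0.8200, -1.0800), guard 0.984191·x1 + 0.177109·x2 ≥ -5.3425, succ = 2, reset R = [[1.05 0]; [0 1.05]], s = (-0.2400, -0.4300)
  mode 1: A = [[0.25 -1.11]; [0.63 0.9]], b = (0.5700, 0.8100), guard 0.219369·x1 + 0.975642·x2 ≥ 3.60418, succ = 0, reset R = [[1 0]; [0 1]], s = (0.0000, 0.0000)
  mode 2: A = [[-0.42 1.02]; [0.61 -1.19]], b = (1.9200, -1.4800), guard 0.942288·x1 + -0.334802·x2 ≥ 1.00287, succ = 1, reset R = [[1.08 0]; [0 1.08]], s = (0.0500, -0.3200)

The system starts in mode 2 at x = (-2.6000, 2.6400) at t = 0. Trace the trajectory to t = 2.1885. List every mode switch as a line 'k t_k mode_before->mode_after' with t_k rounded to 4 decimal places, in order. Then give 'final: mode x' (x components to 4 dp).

Mode 2: guard c·x = 1.0029 hit at Δt = 1.3680 (t = 1.3680), x⁻ = (0.8998, -0.4631) → reset → x⁺ = (1.0217, -0.8201), jump to mode 1
Mode 1: flow for 0.8205 to horizon, guard not reached → x = (2.1006, 0.4690)

1 1.3680 2->1
final: 1 2.1006 0.4690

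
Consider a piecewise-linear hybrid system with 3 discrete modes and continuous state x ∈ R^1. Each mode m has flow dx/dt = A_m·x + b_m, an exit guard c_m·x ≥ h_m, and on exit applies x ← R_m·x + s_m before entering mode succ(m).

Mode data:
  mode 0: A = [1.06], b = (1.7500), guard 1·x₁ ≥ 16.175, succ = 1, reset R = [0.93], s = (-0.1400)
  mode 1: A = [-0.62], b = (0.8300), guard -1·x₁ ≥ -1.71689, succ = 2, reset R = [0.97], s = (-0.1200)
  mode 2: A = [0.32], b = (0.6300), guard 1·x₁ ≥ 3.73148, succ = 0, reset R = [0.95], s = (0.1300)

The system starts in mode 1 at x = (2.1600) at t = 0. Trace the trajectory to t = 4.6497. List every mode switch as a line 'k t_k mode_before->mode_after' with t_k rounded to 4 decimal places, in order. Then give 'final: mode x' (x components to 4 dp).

Mode 1: guard c·x = -1.7169 hit at Δt = 1.2508 (t = 1.2508), x⁻ = (1.7169) → reset → x⁺ = (1.5454), jump to mode 2
Mode 2: guard c·x = 3.7315 hit at Δt = 1.5116 (t = 2.7624), x⁻ = (3.7315) → reset → x⁺ = (3.6749), jump to mode 0
Mode 0: guard c·x = 16.1750 hit at Δt = 1.1397 (t = 3.9021), x⁻ = (16.1750) → reset → x⁺ = (14.9027), jump to mode 1
Mode 1: flow for 0.7476 to horizon, guard not reached → x = (9.8716)

1 1.2508 1->2
2 2.7624 2->0
3 3.9021 0->1
final: 1 9.8716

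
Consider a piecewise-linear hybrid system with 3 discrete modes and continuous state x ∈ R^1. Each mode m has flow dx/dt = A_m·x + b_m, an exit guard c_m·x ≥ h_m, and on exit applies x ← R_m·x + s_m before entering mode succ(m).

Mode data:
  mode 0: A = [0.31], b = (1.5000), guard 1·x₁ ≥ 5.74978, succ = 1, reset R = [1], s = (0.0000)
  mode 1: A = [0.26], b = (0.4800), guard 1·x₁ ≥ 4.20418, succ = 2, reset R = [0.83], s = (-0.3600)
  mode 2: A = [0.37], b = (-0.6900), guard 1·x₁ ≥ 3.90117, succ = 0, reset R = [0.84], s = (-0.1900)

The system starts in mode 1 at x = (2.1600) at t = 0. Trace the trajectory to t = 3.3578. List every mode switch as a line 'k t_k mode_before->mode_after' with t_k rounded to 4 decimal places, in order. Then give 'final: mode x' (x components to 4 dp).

Mode 1: guard c·x = 4.2042 hit at Δt = 1.5857 (t = 1.5857), x⁻ = (4.2042) → reset → x⁺ = (3.1295), jump to mode 2
Mode 2: guard c·x = 3.9012 hit at Δt = 1.2875 (t = 2.8732), x⁻ = (3.9012) → reset → x⁺ = (3.0870), jump to mode 0
Mode 0: flow for 0.4846 to horizon, guard not reached → x = (4.3717)

1 1.5857 1->2
2 2.8732 2->0
final: 0 4.3717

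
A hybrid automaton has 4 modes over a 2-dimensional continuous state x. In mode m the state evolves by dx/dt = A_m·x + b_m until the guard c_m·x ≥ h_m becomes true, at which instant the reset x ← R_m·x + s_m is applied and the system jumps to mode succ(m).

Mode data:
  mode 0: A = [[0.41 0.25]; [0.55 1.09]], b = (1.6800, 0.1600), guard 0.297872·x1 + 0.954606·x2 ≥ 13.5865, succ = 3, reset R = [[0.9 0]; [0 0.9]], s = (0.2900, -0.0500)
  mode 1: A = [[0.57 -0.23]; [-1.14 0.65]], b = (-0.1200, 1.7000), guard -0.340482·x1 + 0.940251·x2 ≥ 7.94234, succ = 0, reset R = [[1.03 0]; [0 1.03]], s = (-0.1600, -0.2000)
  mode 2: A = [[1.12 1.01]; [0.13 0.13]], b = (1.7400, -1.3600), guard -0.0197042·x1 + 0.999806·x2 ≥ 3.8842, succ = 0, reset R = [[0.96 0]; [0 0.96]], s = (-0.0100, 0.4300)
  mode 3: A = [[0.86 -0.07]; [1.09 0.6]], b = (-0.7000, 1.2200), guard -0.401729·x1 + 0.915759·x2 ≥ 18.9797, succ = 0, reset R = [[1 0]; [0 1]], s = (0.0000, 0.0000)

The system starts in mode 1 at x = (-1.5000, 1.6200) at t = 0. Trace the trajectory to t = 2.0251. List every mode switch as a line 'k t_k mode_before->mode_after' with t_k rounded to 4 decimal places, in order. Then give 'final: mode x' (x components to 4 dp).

Mode 1: guard c·x = 7.9423 hit at Δt = 0.8069 (t = 0.8069), x⁻ = (-3.3998, 7.2159) → reset → x⁺ = (-3.6618, 7.2324), jump to mode 0
Mode 0: guard c·x = 13.5865 hit at Δt = 0.7408 (t = 1.5477), x⁻ = (-1.3037, 14.6394) → reset → x⁺ = (-0.8833, 13.1254), jump to mode 3
Mode 3: flow for 0.4774 to horizon, guard not reached → x = (-2.3650, 17.2331)

1 0.8069 1->0
2 1.5477 0->3
final: 3 -2.3650 17.2331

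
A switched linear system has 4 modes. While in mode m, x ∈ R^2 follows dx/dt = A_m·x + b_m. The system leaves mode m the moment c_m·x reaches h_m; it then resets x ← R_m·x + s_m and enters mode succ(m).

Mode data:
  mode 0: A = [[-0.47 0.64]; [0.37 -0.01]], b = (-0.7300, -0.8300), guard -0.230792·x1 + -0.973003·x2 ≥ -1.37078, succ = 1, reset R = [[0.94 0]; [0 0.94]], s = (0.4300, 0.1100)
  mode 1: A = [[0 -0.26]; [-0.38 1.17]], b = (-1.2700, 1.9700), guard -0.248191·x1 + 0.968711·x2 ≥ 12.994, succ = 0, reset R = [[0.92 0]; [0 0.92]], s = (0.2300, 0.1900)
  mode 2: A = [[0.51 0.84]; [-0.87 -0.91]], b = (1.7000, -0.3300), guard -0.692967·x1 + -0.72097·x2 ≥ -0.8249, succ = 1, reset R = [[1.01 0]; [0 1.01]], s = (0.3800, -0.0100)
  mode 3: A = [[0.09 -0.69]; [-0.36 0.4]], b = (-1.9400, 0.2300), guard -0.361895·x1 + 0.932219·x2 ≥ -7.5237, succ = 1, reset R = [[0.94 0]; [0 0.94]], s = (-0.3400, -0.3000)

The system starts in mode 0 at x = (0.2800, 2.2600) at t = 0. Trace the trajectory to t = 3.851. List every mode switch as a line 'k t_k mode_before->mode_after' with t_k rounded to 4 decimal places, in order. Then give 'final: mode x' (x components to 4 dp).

1 1.4642 0->1
2 2.7959 1->0
final: 0 4.1239 11.3914

Mode 0: guard c·x = -1.3708 hit at Δt = 1.4642 (t = 1.4642), x⁻ = (0.5236, 1.2846) → reset → x⁺ = (0.9222, 1.3175), jump to mode 1
Mode 1: guard c·x = 12.9940 hit at Δt = 1.3317 (t = 2.7959), x⁻ = (-2.6603, 12.7321) → reset → x⁺ = (-2.2175, 11.9035), jump to mode 0
Mode 0: flow for 1.0551 to horizon, guard not reached → x = (4.1239, 11.3914)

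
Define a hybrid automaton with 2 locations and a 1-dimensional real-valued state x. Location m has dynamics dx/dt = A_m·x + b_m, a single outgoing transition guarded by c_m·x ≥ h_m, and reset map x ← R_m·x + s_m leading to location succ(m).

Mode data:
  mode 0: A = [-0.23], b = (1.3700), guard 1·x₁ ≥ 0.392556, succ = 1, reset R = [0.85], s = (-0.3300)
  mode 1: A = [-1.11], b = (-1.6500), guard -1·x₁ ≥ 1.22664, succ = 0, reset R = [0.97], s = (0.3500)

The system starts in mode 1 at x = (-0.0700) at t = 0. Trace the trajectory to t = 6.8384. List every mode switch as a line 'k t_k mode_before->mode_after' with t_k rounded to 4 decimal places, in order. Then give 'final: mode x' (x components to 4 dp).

1 1.5278 1->0
2 2.3977 0->1
3 3.9712 1->0
4 4.8410 0->1
5 6.4145 1->0
final: 0 -0.2085

Mode 1: guard c·x = 1.2266 hit at Δt = 1.5278 (t = 1.5278), x⁻ = (-1.2266) → reset → x⁺ = (-0.8398), jump to mode 0
Mode 0: guard c·x = 0.3926 hit at Δt = 0.8699 (t = 2.3977), x⁻ = (0.3926) → reset → x⁺ = (0.0037), jump to mode 1
Mode 1: guard c·x = 1.2266 hit at Δt = 1.5735 (t = 3.9712), x⁻ = (-1.2266) → reset → x⁺ = (-0.8398), jump to mode 0
Mode 0: guard c·x = 0.3926 hit at Δt = 0.8699 (t = 4.8410), x⁻ = (0.3926) → reset → x⁺ = (0.0037), jump to mode 1
Mode 1: guard c·x = 1.2266 hit at Δt = 1.5735 (t = 6.4145), x⁻ = (-1.2266) → reset → x⁺ = (-0.8398), jump to mode 0
Mode 0: flow for 0.4239 to horizon, guard not reached → x = (-0.2085)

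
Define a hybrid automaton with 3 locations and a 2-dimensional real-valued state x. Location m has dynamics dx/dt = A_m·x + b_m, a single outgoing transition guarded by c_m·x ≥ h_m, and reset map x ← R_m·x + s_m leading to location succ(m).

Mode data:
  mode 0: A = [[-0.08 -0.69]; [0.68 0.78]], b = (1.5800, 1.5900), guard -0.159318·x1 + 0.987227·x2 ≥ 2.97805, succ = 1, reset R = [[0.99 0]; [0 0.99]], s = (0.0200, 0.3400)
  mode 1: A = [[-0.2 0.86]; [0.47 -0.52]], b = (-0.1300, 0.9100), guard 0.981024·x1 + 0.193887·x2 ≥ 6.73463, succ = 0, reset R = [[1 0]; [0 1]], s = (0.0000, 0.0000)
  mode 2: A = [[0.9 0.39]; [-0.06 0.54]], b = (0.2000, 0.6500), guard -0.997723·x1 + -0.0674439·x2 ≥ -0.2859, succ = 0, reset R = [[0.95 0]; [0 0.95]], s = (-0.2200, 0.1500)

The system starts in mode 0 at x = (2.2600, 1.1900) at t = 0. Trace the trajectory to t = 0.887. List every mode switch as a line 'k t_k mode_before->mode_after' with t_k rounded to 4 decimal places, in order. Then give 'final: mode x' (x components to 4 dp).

Mode 0: guard c·x = 2.9781 hit at Δt = 0.4475 (t = 0.4475), x⁻ = (2.2001, 3.3716) → reset → x⁺ = (2.1981, 3.6779), jump to mode 1
Mode 1: flow for 0.4395 to horizon, guard not reached → x = (3.3050, 3.7968)

1 0.4475 0->1
final: 1 3.3050 3.7968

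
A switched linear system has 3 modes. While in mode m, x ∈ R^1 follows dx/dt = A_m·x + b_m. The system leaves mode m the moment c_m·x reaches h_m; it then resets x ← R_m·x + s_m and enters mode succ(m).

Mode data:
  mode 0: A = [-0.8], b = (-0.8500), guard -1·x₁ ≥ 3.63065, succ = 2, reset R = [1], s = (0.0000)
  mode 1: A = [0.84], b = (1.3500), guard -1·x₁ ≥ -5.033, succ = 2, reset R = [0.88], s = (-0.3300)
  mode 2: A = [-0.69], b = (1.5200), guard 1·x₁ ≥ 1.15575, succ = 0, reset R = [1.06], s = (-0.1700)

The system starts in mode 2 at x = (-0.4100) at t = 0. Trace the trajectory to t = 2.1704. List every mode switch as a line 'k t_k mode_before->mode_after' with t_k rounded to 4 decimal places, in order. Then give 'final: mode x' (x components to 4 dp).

Mode 2: guard c·x = 1.1558 hit at Δt = 1.3252 (t = 1.3252), x⁻ = (1.1558) → reset → x⁺ = (1.0551), jump to mode 0
Mode 0: flow for 0.8452 to horizon, guard not reached → x = (0.0144)

1 1.3252 2->0
final: 0 0.0144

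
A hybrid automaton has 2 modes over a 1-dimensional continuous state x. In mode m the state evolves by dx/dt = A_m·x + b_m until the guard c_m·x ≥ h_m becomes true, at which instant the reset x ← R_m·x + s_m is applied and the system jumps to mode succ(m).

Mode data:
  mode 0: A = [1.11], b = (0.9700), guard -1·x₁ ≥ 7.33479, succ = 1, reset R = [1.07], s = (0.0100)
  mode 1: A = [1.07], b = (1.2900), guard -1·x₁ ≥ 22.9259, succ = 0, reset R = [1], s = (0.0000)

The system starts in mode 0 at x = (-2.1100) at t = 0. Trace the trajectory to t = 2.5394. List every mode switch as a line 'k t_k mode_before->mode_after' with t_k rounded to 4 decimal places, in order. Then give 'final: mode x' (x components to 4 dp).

1 1.4899 0->1
final: 1 -21.5940

Mode 0: guard c·x = 7.3348 hit at Δt = 1.4899 (t = 1.4899), x⁻ = (-7.3348) → reset → x⁺ = (-7.8382), jump to mode 1
Mode 1: flow for 1.0495 to horizon, guard not reached → x = (-21.5940)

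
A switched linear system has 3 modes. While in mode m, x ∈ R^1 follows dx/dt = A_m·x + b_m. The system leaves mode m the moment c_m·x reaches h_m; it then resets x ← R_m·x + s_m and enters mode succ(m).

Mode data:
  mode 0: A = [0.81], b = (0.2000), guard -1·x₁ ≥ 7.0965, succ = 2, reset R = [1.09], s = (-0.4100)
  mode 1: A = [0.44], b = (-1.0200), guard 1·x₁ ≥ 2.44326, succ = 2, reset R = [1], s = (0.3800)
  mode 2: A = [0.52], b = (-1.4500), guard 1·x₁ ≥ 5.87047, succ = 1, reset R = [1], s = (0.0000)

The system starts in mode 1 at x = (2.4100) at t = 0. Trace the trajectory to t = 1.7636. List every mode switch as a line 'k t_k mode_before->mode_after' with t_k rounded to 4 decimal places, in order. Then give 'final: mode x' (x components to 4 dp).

1 0.7026 1->2
final: 2 2.8489

Mode 1: guard c·x = 2.4433 hit at Δt = 0.7026 (t = 0.7026), x⁻ = (2.4433) → reset → x⁺ = (2.8233), jump to mode 2
Mode 2: flow for 1.0610 to horizon, guard not reached → x = (2.8489)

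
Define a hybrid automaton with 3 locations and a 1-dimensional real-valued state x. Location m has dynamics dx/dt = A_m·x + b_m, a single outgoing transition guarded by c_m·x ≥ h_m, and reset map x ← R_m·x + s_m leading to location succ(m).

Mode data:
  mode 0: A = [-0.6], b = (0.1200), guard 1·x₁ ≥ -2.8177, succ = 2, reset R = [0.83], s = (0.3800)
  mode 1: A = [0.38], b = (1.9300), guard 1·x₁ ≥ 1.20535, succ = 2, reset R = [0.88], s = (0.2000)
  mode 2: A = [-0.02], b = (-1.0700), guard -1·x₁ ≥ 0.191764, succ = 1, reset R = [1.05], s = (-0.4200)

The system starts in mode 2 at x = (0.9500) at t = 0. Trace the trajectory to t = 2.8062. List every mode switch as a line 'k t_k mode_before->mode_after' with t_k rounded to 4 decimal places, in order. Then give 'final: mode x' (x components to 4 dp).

Mode 2: guard c·x = 0.1918 hit at Δt = 1.0596 (t = 1.0596), x⁻ = (-0.1918) → reset → x⁺ = (-0.6214), jump to mode 1
Mode 1: guard c·x = 1.2053 hit at Δt = 0.9038 (t = 1.9634), x⁻ = (1.2053) → reset → x⁺ = (1.2607), jump to mode 2
Mode 2: flow for 0.8428 to horizon, guard not reached → x = (0.3454)

1 1.0596 2->1
2 1.9634 1->2
final: 2 0.3454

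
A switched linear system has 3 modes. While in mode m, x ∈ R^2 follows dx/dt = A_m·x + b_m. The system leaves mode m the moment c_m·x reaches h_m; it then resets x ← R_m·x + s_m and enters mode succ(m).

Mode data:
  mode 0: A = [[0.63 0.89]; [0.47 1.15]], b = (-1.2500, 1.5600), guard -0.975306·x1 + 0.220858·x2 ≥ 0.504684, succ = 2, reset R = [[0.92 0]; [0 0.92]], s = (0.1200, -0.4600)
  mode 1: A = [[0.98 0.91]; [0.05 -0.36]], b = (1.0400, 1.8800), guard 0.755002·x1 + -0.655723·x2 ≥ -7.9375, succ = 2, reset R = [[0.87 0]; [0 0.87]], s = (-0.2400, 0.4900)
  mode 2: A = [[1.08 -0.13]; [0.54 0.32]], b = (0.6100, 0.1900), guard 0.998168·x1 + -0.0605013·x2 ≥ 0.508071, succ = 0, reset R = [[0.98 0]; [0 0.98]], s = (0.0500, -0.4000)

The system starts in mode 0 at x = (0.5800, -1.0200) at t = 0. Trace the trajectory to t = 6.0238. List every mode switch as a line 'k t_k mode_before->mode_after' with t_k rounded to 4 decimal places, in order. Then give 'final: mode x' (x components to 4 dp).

Mode 0: guard c·x = 0.5047 hit at Δt = 0.6231 (t = 0.6231), x⁻ = (-0.6633, -0.6441) → reset → x⁺ = (-0.4903, -1.0526), jump to mode 2
Mode 2: guard c·x = 0.5081 hit at Δt = 1.4893 (t = 2.1124), x⁻ = (0.4160, -1.5342) → reset → x⁺ = (0.4577, -1.9035), jump to mode 0
Mode 0: guard c·x = 0.5047 hit at Δt = 0.4630 (t = 2.5754), x⁻ = (-1.0472, -2.3391) → reset → x⁺ = (-0.8434, -2.6120), jump to mode 2
Mode 2: guard c·x = 0.5081 hit at Δt = 1.9872 (t = 4.5626), x⁻ = (0.1873, -5.3079) → reset → x⁺ = (0.2335, -5.6017), jump to mode 0
Mode 0: guard c·x = 0.5047 hit at Δt = 0.3254 (t = 4.8880), x⁻ = (-2.2576, -7.6845) → reset → x⁺ = (-1.9570, -7.5297), jump to mode 2
Mode 2: flow for 1.1358 to horizon, guard not reached → x = (-2.6303, -12.2428)

1 0.6231 0->2
2 2.1124 2->0
3 2.5754 0->2
4 4.5626 2->0
5 4.8880 0->2
final: 2 -2.6303 -12.2428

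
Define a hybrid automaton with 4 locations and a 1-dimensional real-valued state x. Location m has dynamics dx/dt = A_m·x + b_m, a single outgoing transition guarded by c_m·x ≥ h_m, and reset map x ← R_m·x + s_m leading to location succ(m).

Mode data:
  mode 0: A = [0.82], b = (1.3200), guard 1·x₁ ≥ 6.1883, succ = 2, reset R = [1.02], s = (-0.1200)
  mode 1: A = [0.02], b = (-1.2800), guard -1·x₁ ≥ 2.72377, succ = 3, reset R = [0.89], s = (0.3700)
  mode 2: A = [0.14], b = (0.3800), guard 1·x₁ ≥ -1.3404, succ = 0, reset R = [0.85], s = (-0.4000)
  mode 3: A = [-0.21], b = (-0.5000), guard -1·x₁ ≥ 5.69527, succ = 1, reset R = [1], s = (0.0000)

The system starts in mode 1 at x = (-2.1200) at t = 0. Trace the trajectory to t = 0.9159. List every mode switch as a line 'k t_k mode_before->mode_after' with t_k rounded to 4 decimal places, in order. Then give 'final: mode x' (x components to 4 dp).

1 0.4545 1->3
final: 3 -2.0843

Mode 1: guard c·x = 2.7238 hit at Δt = 0.4545 (t = 0.4545), x⁻ = (-2.7238) → reset → x⁺ = (-2.0542), jump to mode 3
Mode 3: flow for 0.4614 to horizon, guard not reached → x = (-2.0843)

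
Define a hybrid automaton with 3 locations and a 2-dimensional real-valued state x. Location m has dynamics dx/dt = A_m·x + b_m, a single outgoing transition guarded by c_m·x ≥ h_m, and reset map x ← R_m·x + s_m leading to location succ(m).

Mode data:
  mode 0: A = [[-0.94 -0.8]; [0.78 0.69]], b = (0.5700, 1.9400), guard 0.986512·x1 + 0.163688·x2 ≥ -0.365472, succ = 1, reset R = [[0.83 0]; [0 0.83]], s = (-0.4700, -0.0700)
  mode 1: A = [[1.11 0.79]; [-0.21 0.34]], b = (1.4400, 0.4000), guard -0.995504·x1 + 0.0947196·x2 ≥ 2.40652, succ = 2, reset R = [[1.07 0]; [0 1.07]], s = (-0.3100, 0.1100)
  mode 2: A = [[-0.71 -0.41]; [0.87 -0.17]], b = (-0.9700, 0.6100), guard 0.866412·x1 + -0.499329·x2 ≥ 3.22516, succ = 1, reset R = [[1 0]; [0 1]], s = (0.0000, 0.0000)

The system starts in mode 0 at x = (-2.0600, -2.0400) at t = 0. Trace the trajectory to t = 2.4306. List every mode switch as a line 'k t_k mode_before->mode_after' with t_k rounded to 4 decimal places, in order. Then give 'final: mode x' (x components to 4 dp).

Mode 0: guard c·x = -0.3655 hit at Δt = 0.6394 (t = 0.6394), x⁻ = (0.0021, -2.2454) → reset → x⁺ = (-0.4683, -1.9337), jump to mode 1
Mode 1: guard c·x = 2.4065 hit at Δt = 1.3871 (t = 2.0265), x⁻ = (-2.6027, -1.9479) → reset → x⁺ = (-3.0949, -1.9742), jump to mode 2
Mode 2: flow for 0.4041 to horizon, guard not reached → x = (-2.3344, -2.5222)

1 0.6394 0->1
2 2.0265 1->2
final: 2 -2.3344 -2.5222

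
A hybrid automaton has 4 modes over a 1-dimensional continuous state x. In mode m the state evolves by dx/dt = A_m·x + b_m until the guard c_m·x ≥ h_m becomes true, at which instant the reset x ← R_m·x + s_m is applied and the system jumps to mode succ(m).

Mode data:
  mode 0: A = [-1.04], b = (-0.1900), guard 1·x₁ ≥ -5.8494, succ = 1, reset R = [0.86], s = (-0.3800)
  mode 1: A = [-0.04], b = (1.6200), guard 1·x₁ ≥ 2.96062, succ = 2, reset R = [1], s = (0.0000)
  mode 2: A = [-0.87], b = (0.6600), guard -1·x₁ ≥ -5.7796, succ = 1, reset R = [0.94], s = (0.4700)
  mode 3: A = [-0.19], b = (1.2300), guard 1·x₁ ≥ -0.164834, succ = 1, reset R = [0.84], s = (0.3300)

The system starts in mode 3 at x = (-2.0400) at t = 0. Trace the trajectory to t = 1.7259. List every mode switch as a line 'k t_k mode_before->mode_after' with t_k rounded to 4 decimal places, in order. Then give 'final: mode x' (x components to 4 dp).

1 1.3094 3->1
final: 1 0.8575

Mode 3: guard c·x = -0.1648 hit at Δt = 1.3094 (t = 1.3094), x⁻ = (-0.1648) → reset → x⁺ = (0.1915), jump to mode 1
Mode 1: flow for 0.4165 to horizon, guard not reached → x = (0.8575)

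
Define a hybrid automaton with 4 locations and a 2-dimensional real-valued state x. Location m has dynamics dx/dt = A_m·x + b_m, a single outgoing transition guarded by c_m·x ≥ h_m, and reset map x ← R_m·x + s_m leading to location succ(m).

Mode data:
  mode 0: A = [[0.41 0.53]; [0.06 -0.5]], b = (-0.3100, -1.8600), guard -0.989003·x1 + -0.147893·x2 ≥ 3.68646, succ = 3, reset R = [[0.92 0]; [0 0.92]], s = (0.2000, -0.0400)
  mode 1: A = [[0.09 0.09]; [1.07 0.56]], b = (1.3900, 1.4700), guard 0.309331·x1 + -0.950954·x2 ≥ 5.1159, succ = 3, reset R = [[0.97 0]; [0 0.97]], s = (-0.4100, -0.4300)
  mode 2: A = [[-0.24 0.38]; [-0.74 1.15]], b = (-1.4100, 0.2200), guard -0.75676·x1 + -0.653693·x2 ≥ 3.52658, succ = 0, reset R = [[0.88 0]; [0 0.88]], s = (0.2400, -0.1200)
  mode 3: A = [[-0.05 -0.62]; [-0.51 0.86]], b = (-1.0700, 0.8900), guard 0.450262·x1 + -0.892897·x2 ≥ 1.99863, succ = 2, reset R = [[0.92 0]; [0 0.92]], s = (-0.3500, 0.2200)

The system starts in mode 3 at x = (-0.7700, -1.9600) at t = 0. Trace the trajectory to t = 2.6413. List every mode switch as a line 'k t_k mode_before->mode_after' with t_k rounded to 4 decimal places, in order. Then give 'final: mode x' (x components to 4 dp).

1 0.8176 3->2
2 1.4055 2->0
3 2.0106 0->3
final: 3 -2.2141 -3.1820

Mode 3: guard c·x = 1.9986 hit at Δt = 0.8176 (t = 0.8176), x⁻ = (-0.5089, -2.4950) → reset → x⁺ = (-0.8182, -2.0754), jump to mode 2
Mode 2: guard c·x = 3.5266 hit at Δt = 0.5879 (t = 1.4055), x⁻ = (-2.0184, -3.0582) → reset → x⁺ = (-1.5362, -2.8113), jump to mode 0
Mode 0: guard c·x = 3.6865 hit at Δt = 0.6051 (t = 2.0106), x⁻ = (-3.2604, -3.1236) → reset → x⁺ = (-2.7995, -2.9137), jump to mode 3
Mode 3: flow for 0.6307 to horizon, guard not reached → x = (-2.2141, -3.1820)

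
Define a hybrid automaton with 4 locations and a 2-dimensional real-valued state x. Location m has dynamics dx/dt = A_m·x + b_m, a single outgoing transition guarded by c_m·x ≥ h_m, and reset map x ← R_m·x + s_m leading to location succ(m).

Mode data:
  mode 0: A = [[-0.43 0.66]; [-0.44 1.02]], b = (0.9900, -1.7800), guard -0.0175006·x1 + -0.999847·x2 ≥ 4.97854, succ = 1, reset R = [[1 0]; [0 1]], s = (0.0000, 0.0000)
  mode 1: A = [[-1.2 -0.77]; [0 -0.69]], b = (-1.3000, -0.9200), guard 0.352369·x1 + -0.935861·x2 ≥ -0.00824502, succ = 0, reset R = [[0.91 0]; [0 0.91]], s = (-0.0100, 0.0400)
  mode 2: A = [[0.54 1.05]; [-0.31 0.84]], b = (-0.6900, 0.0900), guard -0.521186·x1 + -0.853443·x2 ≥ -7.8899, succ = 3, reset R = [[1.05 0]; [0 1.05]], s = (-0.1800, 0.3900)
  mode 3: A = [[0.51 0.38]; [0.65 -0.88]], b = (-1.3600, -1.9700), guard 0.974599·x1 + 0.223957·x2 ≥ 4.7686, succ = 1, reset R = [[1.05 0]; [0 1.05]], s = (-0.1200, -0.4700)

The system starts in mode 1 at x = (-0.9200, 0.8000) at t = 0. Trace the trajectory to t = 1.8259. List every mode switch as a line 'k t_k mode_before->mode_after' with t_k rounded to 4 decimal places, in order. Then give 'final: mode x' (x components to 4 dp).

1 1.1731 1->0
final: 0 -0.5637 -1.9609

Mode 1: guard c·x = -0.0082 hit at Δt = 1.1731 (t = 1.1731), x⁻ = (-1.0427, -0.3838) → reset → x⁺ = (-0.9588, -0.3092), jump to mode 0
Mode 0: flow for 0.6528 to horizon, guard not reached → x = (-0.5637, -1.9609)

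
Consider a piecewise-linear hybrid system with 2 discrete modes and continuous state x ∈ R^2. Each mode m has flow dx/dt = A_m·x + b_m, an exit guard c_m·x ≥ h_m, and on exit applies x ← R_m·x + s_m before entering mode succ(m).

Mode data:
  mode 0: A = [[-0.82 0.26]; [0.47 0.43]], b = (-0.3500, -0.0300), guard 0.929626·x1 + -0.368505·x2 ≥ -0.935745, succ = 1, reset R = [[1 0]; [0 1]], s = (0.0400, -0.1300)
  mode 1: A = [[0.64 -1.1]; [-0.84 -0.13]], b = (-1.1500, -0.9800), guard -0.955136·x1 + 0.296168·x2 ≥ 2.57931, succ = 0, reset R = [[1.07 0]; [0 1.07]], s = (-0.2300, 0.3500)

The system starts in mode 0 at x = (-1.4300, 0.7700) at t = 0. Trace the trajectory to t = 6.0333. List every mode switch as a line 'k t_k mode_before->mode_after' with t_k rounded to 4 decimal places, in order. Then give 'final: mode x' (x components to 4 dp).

1 0.9173 0->1
2 1.5931 1->0
3 3.1712 0->1
4 3.9466 1->0
5 5.2897 0->1
final: 1 -2.2976 -0.6256

Mode 0: guard c·x = -0.9357 hit at Δt = 0.9173 (t = 0.9173), x⁻ = (-0.7954, 0.5328) → reset → x⁺ = (-0.7554, 0.4028), jump to mode 1
Mode 1: guard c·x = 2.5793 hit at Δt = 0.6758 (t = 1.5931), x⁻ = (-2.5172, 0.5909) → reset → x⁺ = (-2.9235, 0.9822), jump to mode 0
Mode 0: guard c·x = -0.9357 hit at Δt = 1.5781 (t = 3.1712), x⁻ = (-1.0474, -0.1030) → reset → x⁺ = (-1.0074, -0.2330), jump to mode 1
Mode 1: guard c·x = 2.5793 hit at Δt = 0.7754 (t = 3.9466), x⁻ = (-2.6536, 0.1511) → reset → x⁺ = (-3.0694, 0.5117), jump to mode 0
Mode 0: guard c·x = -0.9357 hit at Δt = 1.3431 (t = 5.2897), x⁻ = (-1.3824, -0.9482) → reset → x⁺ = (-1.3424, -1.0782), jump to mode 1
Mode 1: flow for 0.7436 to horizon, guard not reached → x = (-2.2976, -0.6256)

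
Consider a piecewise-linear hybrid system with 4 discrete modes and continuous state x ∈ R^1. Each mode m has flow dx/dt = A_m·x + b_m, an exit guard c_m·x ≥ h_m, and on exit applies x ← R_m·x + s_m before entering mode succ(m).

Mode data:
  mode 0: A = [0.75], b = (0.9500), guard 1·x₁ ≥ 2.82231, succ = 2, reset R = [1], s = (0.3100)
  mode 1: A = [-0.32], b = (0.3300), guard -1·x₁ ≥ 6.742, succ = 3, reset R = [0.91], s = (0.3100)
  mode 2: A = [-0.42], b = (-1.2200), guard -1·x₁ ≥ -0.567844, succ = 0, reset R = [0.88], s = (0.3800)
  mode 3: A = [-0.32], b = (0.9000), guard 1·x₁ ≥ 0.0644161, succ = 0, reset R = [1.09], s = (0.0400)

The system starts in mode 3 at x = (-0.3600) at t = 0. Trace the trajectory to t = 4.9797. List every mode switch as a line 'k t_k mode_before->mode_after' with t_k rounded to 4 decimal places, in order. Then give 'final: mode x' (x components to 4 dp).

1 0.4488 3->0
2 1.9001 0->2
3 3.2168 2->0
4 4.0762 0->2
final: 2 1.2259

Mode 3: guard c·x = 0.0644 hit at Δt = 0.4488 (t = 0.4488), x⁻ = (0.0644) → reset → x⁺ = (0.1102), jump to mode 0
Mode 0: guard c·x = 2.8223 hit at Δt = 1.4513 (t = 1.9001), x⁻ = (2.8223) → reset → x⁺ = (3.1323), jump to mode 2
Mode 2: guard c·x = -0.5678 hit at Δt = 1.3167 (t = 3.2168), x⁻ = (0.5678) → reset → x⁺ = (0.8797), jump to mode 0
Mode 0: guard c·x = 2.8223 hit at Δt = 0.8594 (t = 4.0762), x⁻ = (2.8223) → reset → x⁺ = (3.1323), jump to mode 2
Mode 2: flow for 0.9035 to horizon, guard not reached → x = (1.2259)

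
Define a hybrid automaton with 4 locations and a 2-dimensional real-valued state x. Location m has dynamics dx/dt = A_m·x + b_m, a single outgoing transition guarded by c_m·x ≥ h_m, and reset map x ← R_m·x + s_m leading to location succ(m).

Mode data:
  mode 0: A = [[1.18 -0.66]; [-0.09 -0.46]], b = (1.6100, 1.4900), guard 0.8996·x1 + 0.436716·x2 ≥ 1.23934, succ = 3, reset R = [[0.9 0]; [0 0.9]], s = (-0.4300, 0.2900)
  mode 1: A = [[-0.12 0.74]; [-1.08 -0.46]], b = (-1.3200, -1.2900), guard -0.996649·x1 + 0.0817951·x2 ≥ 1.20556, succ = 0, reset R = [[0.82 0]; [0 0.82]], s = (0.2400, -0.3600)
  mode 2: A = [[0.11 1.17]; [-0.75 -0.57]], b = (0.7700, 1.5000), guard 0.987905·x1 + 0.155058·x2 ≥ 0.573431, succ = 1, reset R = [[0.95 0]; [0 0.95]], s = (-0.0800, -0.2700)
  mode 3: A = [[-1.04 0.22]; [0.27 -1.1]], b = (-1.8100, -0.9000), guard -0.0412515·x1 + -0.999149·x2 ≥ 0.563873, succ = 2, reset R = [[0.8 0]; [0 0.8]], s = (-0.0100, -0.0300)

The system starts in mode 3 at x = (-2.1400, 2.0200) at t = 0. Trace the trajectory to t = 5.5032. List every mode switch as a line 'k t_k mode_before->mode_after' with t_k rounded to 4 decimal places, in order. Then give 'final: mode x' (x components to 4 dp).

1 1.3052 3->2
2 2.4511 2->1
3 3.7921 1->0
4 5.0297 0->3
final: 3 -0.4160 0.4307

Mode 3: guard c·x = 0.5639 hit at Δt = 1.3052 (t = 1.3052), x⁻ = (-1.8102, -0.4896) → reset → x⁺ = (-1.4582, -0.4217), jump to mode 2
Mode 2: guard c·x = 0.5734 hit at Δt = 1.1459 (t = 2.4511), x⁻ = (0.3490, 1.4747) → reset → x⁺ = (0.2515, 1.1309), jump to mode 1
Mode 1: guard c·x = 1.2056 hit at Δt = 1.3410 (t = 3.7921), x⁻ = (-1.2231, -0.1638) → reset → x⁺ = (-0.7629, -0.4943), jump to mode 0
Mode 0: guard c·x = 1.2393 hit at Δt = 1.2376 (t = 5.0297), x⁻ = (0.8321, 1.1239) → reset → x⁺ = (0.3189, 1.3015), jump to mode 3
Mode 3: flow for 0.4735 to horizon, guard not reached → x = (-0.4160, 0.4307)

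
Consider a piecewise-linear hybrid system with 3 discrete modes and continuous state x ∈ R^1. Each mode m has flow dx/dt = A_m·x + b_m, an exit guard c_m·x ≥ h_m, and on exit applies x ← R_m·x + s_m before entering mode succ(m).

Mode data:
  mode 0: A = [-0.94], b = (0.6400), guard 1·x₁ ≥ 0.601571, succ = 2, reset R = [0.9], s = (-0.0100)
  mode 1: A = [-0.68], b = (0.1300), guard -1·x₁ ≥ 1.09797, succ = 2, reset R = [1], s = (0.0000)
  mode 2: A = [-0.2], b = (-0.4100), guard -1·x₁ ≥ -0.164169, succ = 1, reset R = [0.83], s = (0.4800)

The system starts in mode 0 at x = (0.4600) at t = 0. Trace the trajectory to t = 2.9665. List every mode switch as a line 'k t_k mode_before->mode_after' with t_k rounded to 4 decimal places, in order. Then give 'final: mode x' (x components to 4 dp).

Mode 0: guard c·x = 0.6016 hit at Δt = 1.0899 (t = 1.0899), x⁻ = (0.6016) → reset → x⁺ = (0.5314), jump to mode 2
Mode 2: guard c·x = -0.1642 hit at Δt = 0.7673 (t = 1.8572), x⁻ = (0.1642) → reset → x⁺ = (0.6163), jump to mode 1
Mode 1: flow for 1.1093 to horizon, guard not reached → x = (0.3911)

1 1.0899 0->2
2 1.8572 2->1
final: 1 0.3911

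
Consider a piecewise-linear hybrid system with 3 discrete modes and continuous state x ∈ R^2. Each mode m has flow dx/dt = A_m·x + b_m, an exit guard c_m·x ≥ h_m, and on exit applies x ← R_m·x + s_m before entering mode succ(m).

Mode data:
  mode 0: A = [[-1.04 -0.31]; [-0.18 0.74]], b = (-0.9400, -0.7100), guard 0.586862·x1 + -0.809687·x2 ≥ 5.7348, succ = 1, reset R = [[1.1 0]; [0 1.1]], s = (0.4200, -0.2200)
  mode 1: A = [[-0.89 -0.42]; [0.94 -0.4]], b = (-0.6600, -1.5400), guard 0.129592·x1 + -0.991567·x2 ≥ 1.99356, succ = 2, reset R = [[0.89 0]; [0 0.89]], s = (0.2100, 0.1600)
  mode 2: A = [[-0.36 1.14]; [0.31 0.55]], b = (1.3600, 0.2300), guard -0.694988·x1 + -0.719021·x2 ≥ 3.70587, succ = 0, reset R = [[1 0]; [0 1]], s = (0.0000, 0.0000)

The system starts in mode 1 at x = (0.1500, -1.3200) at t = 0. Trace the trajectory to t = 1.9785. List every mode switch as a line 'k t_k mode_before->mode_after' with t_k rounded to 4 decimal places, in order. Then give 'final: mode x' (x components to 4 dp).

Mode 1: guard c·x = 1.9936 hit at Δt = 0.8773 (t = 0.8773), x⁻ = (0.1065, -1.9966) → reset → x⁺ = (0.3048, -1.6170), jump to mode 2
Mode 2: flow for 1.1012 to horizon, guard not reached → x = (-0.7241, -2.6551)

1 0.8773 1->2
final: 2 -0.7241 -2.6551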